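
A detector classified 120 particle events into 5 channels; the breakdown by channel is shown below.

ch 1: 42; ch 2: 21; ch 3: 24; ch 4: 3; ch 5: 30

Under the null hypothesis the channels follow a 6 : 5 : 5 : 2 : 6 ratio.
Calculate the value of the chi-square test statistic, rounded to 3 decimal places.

10.380

Ratio total = 24. Expected counts: 120×6/24 = 30, 120×5/24 = 25, 120×5/24 = 25, 120×2/24 = 10, 120×6/24 = 30.
cat         O        E   (O−E)²/E
ch 1       42       30     4.8000
ch 2       21       25     0.6400
ch 3       24       25     0.0400
ch 4        3       10     4.9000
ch 5       30       30     0.0000
Sum = 10.380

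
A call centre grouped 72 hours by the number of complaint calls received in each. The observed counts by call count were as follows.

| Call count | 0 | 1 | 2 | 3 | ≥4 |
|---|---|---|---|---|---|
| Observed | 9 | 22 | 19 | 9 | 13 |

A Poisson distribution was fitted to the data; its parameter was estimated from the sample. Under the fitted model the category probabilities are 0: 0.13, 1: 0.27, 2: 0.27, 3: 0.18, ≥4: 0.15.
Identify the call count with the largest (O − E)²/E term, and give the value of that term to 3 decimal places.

3, 1.210

Expected counts E_i = n·p_i: 72×0.13 = 9.36, 72×0.27 = 19.44, 72×0.27 = 19.44, 72×0.18 = 12.96, 72×0.15 = 10.8.
cat         O        E   (O−E)²/E
0           9     9.36     0.0138
1          22    19.44     0.3371
2          19    19.44     0.0100
3           9    12.96     1.2100
≥4         13     10.8     0.4481
The largest term is for 3: 1.210.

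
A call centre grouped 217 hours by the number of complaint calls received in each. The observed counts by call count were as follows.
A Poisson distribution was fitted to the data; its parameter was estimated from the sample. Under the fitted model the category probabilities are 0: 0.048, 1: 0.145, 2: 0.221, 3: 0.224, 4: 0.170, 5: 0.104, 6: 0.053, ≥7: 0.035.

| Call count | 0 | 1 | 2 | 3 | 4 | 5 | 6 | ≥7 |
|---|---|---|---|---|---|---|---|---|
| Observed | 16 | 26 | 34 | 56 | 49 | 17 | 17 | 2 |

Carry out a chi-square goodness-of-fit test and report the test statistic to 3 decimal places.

Expected counts E_i = n·p_i: 217×0.048 = 10.416, 217×0.145 = 31.465, 217×0.221 = 47.957, 217×0.224 = 48.608, 217×0.170 = 36.89, 217×0.104 = 22.568, 217×0.053 = 11.501, 217×0.035 = 7.595.
cat         O        E   (O−E)²/E
0          16   10.416     2.9936
1          26   31.465     0.9492
2          34   47.957     4.0619
3          56   48.608     1.1241
4          49    36.89     3.9754
5          17   22.568     1.3737
6          17   11.501     2.6292
≥7          2    7.595     4.1217
Sum = 21.229

21.229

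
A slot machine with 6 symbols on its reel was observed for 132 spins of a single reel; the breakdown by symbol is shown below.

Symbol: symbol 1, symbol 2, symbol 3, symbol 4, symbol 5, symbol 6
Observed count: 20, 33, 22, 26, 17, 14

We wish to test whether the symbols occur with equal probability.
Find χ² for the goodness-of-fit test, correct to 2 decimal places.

10.45

Expected count for each of the 6 categories: 132/6 = 22.
symbol 1: (20 − 22)²/22 = 4/22 = 0.182
symbol 2: (33 − 22)²/22 = 121/22 = 5.500
symbol 3: (22 − 22)²/22 = 0/22 = 0.000
symbol 4: (26 − 22)²/22 = 16/22 = 0.727
symbol 5: (17 − 22)²/22 = 25/22 = 1.136
symbol 6: (14 − 22)²/22 = 64/22 = 2.909
Sum = 10.45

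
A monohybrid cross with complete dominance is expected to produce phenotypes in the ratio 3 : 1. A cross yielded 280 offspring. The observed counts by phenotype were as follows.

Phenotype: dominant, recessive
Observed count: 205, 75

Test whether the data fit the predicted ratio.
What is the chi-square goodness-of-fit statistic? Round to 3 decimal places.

0.476

Ratio total = 4. Expected counts: 280×3/4 = 210, 280×1/4 = 70.
χ² = (205−210)²/210 + (75−70)²/70
   = 0.1190 + 0.3571
Sum = 0.476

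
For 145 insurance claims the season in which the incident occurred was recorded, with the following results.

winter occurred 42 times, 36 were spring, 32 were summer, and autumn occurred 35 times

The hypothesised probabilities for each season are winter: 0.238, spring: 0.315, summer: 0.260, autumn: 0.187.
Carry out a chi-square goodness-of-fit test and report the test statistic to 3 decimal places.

Expected counts E_i = n·p_i: 145×0.238 = 34.51, 145×0.315 = 45.675, 145×0.260 = 37.7, 145×0.187 = 27.115.
χ² = (42−34.51)²/34.51 + (36−45.675)²/45.675 + (32−37.7)²/37.7 + (35−27.115)²/27.115
   = 1.6256 + 2.0494 + 0.8618 + 2.2929
Sum = 6.830

6.830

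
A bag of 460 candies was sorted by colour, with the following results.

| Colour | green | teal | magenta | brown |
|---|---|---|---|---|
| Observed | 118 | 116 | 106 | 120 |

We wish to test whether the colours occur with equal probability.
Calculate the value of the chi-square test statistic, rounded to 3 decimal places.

Expected count for each of the 4 categories: 460/4 = 115.
χ² = (118−115)²/115 + (116−115)²/115 + (106−115)²/115 + (120−115)²/115
   = 0.0783 + 0.0087 + 0.7043 + 0.2174
Sum = 1.009

1.009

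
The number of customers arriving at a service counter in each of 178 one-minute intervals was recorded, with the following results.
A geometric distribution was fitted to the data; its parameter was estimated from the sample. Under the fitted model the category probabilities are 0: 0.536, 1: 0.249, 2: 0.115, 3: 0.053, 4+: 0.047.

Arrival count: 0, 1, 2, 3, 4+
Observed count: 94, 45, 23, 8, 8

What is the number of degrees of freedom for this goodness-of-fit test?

There are k = 5 categories and 1 parameter estimated from the data, so df = 5 − 1 − 1 = 3.

3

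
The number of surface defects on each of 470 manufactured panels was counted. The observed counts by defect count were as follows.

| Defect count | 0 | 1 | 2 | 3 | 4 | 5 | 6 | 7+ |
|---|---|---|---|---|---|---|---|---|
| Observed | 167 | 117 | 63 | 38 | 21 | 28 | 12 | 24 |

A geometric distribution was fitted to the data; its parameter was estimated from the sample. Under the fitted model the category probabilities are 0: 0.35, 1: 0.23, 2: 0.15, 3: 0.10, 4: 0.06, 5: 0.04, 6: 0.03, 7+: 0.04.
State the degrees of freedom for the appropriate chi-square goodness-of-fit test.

6

There are k = 8 categories and 1 parameter estimated from the data, so df = 8 − 1 − 1 = 6.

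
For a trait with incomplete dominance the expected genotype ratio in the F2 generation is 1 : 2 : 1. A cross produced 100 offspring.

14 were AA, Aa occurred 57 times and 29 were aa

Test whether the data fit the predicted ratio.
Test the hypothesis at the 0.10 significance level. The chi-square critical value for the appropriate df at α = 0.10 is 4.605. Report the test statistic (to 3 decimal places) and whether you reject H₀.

Ratio total = 4. Expected counts: 100×1/4 = 25, 100×2/4 = 50, 100×1/4 = 25.
χ² = (14−25)²/25 + (57−50)²/50 + (29−25)²/25
   = 4.8400 + 0.9800 + 0.6400
Sum = 6.460
df = 2. Since 6.460 > 4.605, we reject H₀.

6.460; reject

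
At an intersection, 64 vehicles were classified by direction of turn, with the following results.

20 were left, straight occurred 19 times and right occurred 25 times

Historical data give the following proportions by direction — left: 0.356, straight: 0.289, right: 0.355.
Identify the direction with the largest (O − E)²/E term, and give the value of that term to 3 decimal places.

Expected counts E_i = n·p_i: 64×0.356 = 22.784, 64×0.289 = 18.496, 64×0.355 = 22.72.
left: (20 − 22.784)²/22.784 = 7.750656/22.784 = 0.3402
straight: (19 − 18.496)²/18.496 = 0.254016/18.496 = 0.0137
right: (25 − 22.72)²/22.72 = 5.1984/22.72 = 0.2288
The largest term is for left: 0.340.

left, 0.340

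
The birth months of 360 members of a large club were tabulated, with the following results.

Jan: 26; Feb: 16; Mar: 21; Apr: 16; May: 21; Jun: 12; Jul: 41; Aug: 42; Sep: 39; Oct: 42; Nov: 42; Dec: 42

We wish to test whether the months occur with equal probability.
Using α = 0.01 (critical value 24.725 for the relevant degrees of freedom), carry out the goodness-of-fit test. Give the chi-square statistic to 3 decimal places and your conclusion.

Under H₀ each category has probability 1/12, so each expected count is 360/12 = 30.
cat         O        E   (O−E)²/E
Jan        26       30     0.5333
Feb        16       30     6.5333
Mar        21       30     2.7000
Apr        16       30     6.5333
May        21       30     2.7000
Jun        12       30    10.8000
Jul        41       30     4.0333
Aug        42       30     4.8000
Sep        39       30     2.7000
Oct        42       30     4.8000
Nov        42       30     4.8000
Dec        42       30     4.8000
Sum = 55.733
df = 11. Since 55.733 > 24.725, we reject H₀.

55.733; reject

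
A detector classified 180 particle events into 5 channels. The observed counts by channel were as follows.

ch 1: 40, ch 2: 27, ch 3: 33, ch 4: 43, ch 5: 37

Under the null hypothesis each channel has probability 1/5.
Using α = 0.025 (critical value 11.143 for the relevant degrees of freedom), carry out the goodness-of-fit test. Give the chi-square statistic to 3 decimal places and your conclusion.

Expected count for each of the 5 categories: 180/5 = 36.
cat         O        E   (O−E)²/E
ch 1       40       36     0.4444
ch 2       27       36     2.2500
ch 3       33       36     0.2500
ch 4       43       36     1.3611
ch 5       37       36     0.0278
Sum = 4.333
df = 4. Since 4.333 < 11.143, we do not reject H₀.

4.333; do not reject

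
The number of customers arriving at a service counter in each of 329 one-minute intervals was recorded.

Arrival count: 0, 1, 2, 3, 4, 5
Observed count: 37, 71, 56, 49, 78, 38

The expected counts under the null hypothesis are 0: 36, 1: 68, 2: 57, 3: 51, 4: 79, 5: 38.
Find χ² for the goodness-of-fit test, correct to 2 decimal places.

0: (37 − 36)²/36 = 1/36 = 0.028
1: (71 − 68)²/68 = 9/68 = 0.132
2: (56 − 57)²/57 = 1/57 = 0.018
3: (49 − 51)²/51 = 4/51 = 0.078
4: (78 − 79)²/79 = 1/79 = 0.013
5: (38 − 38)²/38 = 0/38 = 0.000
Sum = 0.27

0.27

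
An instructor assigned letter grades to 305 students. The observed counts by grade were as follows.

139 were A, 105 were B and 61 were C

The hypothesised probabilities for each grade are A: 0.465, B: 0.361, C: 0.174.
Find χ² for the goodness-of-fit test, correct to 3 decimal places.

Expected counts E_i = n·p_i: 305×0.465 = 141.825, 305×0.361 = 110.105, 305×0.174 = 53.07.
χ² = (139−141.825)²/141.825 + (105−110.105)²/110.105 + (61−53.07)²/53.07
   = 0.0563 + 0.2367 + 1.1849
Sum = 1.478

1.478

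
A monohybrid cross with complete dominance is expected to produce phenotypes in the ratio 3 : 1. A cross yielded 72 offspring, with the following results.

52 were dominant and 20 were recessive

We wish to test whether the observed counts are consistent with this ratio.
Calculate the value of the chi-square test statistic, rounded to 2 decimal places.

0.30

Ratio total = 4. Expected counts: 72×3/4 = 54, 72×1/4 = 18.
χ² = (52−54)²/54 + (20−18)²/18
   = 0.074 + 0.222
Sum = 0.30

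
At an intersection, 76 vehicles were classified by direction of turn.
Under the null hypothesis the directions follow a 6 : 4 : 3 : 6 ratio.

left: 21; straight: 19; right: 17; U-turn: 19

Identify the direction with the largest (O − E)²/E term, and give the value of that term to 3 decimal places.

right, 2.083

Ratio total = 19. Expected counts: 76×6/19 = 24, 76×4/19 = 16, 76×3/19 = 12, 76×6/19 = 24.
cat           O        E   (O−E)²/E
left         21       24     0.3750
straight     19       16     0.5625
right        17       12     2.0833
U-turn       19       24     1.0417
The largest term is for right: 2.083.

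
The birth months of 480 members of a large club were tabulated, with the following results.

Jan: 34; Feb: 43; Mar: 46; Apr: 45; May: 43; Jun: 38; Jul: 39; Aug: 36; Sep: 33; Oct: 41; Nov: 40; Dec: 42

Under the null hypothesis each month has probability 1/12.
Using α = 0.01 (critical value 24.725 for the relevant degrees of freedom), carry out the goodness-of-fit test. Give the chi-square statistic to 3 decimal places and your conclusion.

Under H₀ each category has probability 1/12, so each expected count is 480/12 = 40.
cat         O        E   (O−E)²/E
Jan        34       40     0.9000
Feb        43       40     0.2250
Mar        46       40     0.9000
Apr        45       40     0.6250
May        43       40     0.2250
Jun        38       40     0.1000
Jul        39       40     0.0250
Aug        36       40     0.4000
Sep        33       40     1.2250
Oct        41       40     0.0250
Nov        40       40     0.0000
Dec        42       40     0.1000
Sum = 4.750
df = 11. Since 4.750 < 24.725, we do not reject H₀.

4.750; do not reject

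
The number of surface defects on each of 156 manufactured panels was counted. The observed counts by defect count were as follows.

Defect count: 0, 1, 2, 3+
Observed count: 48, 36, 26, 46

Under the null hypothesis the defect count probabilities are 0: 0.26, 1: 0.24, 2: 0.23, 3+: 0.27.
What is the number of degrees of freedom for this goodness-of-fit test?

There are k = 4 categories and no parameters were estimated from the data, so df = 4 − 1 = 3.

3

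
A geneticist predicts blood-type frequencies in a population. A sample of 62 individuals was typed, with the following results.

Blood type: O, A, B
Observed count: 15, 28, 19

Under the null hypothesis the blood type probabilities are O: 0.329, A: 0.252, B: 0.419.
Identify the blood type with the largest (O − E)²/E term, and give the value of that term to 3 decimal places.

A, 9.803

Expected counts E_i = n·p_i: 62×0.329 = 20.398, 62×0.252 = 15.624, 62×0.419 = 25.978.
cat         O        E   (O−E)²/E
O          15   20.398     1.4285
A          28   15.624     9.8032
B          19   25.978     1.8744
The largest term is for A: 9.803.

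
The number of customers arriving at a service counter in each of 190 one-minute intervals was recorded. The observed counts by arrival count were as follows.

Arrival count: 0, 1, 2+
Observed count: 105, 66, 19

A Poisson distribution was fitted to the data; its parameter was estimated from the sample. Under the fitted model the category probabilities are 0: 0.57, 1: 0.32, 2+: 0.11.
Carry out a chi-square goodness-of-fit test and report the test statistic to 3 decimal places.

Expected counts E_i = n·p_i: 190×0.57 = 108.3, 190×0.32 = 60.8, 190×0.11 = 20.9.
cat         O        E   (O−E)²/E
0         105    108.3     0.1006
1          66     60.8     0.4447
2+         19     20.9     0.1727
Sum = 0.718

0.718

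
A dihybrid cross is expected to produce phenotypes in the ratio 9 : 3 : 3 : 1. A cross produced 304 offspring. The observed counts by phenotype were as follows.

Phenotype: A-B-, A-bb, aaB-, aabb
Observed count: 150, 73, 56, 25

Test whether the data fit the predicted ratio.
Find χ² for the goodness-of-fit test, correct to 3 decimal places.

8.982

Ratio total = 16. Expected counts: 304×9/16 = 171, 304×3/16 = 57, 304×3/16 = 57, 304×1/16 = 19.
A-B-: (150 − 171)²/171 = 441/171 = 2.5789
A-bb: (73 − 57)²/57 = 256/57 = 4.4912
aaB-: (56 − 57)²/57 = 1/57 = 0.0175
aabb: (25 − 19)²/19 = 36/19 = 1.8947
Sum = 8.982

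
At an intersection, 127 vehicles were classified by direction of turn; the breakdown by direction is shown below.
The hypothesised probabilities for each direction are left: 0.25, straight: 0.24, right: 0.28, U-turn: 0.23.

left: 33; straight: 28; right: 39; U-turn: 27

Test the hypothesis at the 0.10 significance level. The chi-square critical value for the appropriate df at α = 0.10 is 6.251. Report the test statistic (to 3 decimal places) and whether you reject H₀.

0.751; do not reject

Expected counts E_i = n·p_i: 127×0.25 = 31.75, 127×0.24 = 30.48, 127×0.28 = 35.56, 127×0.23 = 29.21.
χ² = (33−31.75)²/31.75 + (28−30.48)²/30.48 + (39−35.56)²/35.56 + (27−29.21)²/29.21
   = 0.0492 + 0.2018 + 0.3328 + 0.1672
Sum = 0.751
df = 3. Since 0.751 < 6.251, we do not reject H₀.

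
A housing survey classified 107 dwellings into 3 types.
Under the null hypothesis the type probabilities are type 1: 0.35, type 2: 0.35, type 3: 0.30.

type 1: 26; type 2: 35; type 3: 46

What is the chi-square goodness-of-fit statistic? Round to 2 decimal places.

Expected counts E_i = n·p_i: 107×0.35 = 37.45, 107×0.35 = 37.45, 107×0.30 = 32.1.
type 1: (26 − 37.45)²/37.45 = 131.1025/37.45 = 3.501
type 2: (35 − 37.45)²/37.45 = 6.0025/37.45 = 0.160
type 3: (46 − 32.1)²/32.1 = 193.21/32.1 = 6.019
Sum = 9.68

9.68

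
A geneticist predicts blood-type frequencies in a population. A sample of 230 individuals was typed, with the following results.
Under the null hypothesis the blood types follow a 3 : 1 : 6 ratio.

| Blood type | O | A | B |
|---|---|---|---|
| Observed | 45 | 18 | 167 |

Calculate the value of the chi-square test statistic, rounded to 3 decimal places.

Ratio total = 10. Expected counts: 230×3/10 = 69, 230×1/10 = 23, 230×6/10 = 138.
χ² = (45−69)²/69 + (18−23)²/23 + (167−138)²/138
   = 8.3478 + 1.0870 + 6.0942
Sum = 15.529

15.529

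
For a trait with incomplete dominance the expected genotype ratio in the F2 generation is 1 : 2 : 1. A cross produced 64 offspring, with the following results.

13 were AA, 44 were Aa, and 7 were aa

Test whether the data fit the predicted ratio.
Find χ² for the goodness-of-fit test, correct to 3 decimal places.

10.125

Ratio total = 4. Expected counts: 64×1/4 = 16, 64×2/4 = 32, 64×1/4 = 16.
cat         O        E   (O−E)²/E
AA         13       16     0.5625
Aa         44       32     4.5000
aa          7       16     5.0625
Sum = 10.125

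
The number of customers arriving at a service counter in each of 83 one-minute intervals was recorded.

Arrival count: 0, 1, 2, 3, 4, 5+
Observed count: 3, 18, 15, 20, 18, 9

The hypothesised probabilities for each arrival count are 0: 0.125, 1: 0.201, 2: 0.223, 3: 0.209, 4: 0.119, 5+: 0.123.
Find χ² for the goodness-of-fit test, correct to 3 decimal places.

13.241

Expected counts E_i = n·p_i: 83×0.125 = 10.375, 83×0.201 = 16.683, 83×0.223 = 18.509, 83×0.209 = 17.347, 83×0.119 = 9.877, 83×0.123 = 10.209.
χ² = (3−10.375)²/10.375 + (18−16.683)²/16.683 + (15−18.509)²/18.509 + (20−17.347)²/17.347 + (18−9.877)²/9.877 + (9−10.209)²/10.209
   = 5.2425 + 0.1040 + 0.6652 + 0.4057 + 6.6805 + 0.1432
Sum = 13.241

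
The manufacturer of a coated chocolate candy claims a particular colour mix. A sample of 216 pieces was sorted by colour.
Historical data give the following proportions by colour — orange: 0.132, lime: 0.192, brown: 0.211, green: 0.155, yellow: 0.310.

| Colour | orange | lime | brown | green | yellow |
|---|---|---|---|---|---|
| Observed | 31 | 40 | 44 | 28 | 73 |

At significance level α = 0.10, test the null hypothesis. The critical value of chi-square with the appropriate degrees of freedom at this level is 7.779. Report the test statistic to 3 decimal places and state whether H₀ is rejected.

1.766; do not reject

Expected counts E_i = n·p_i: 216×0.132 = 28.512, 216×0.192 = 41.472, 216×0.211 = 45.576, 216×0.155 = 33.48, 216×0.310 = 66.96.
orange: (31 − 28.512)²/28.512 = 6.190144/28.512 = 0.2171
lime: (40 − 41.472)²/41.472 = 2.166784/41.472 = 0.0522
brown: (44 − 45.576)²/45.576 = 2.483776/45.576 = 0.0545
green: (28 − 33.48)²/33.48 = 30.0304/33.48 = 0.8970
yellow: (73 − 66.96)²/66.96 = 36.4816/66.96 = 0.5448
Sum = 1.766
df = 4. Since 1.766 < 7.779, we do not reject H₀.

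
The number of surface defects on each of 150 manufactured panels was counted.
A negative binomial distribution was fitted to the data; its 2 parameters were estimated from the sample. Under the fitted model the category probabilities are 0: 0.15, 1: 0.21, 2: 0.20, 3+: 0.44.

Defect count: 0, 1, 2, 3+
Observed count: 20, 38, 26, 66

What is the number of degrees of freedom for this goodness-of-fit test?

There are k = 4 categories and 2 parameters estimated from the data, so df = 4 − 1 − 2 = 1.

1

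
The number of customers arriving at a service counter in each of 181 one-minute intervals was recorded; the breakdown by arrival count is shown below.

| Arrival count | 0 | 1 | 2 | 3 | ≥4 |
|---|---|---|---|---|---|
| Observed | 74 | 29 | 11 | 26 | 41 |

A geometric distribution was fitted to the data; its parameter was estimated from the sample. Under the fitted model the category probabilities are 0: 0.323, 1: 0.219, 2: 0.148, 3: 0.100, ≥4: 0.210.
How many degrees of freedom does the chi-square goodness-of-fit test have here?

There are k = 5 categories and 1 parameter estimated from the data, so df = 5 − 1 − 1 = 3.

3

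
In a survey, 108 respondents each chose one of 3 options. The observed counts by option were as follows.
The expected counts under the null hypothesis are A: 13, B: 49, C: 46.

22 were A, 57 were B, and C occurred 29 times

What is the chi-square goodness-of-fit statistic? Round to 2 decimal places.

cat         O        E   (O−E)²/E
A          22       13      6.231
B          57       49      1.306
C          29       46      6.283
Sum = 13.82

13.82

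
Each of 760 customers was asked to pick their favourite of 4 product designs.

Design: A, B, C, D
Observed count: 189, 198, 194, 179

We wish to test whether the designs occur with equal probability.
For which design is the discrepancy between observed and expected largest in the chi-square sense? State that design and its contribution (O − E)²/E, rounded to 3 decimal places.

D, 0.637

Under H₀ each category has probability 1/4, so each expected count is 760/4 = 190.
χ² = (189−190)²/190 + (198−190)²/190 + (194−190)²/190 + (179−190)²/190
   = 0.0053 + 0.3368 + 0.0842 + 0.6368
The largest term is for D: 0.637.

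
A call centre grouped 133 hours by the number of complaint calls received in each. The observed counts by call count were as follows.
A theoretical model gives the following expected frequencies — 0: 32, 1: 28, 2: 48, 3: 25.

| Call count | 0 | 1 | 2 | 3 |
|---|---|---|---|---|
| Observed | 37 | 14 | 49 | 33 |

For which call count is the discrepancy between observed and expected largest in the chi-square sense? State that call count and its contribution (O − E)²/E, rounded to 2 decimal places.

1, 7.00

0: (37 − 32)²/32 = 25/32 = 0.781
1: (14 − 28)²/28 = 196/28 = 7.000
2: (49 − 48)²/48 = 1/48 = 0.021
3: (33 − 25)²/25 = 64/25 = 2.560
The largest term is for 1: 7.00.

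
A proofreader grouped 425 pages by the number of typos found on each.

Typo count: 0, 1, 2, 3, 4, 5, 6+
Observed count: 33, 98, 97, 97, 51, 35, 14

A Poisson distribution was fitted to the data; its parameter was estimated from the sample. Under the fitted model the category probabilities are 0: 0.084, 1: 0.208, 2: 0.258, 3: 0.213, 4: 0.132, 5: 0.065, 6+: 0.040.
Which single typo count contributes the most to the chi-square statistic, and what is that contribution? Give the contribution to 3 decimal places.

5, 1.969

Expected counts E_i = n·p_i: 425×0.084 = 35.7, 425×0.208 = 88.4, 425×0.258 = 109.65, 425×0.213 = 90.525, 425×0.132 = 56.1, 425×0.065 = 27.625, 425×0.040 = 17.
0: (33 − 35.7)²/35.7 = 7.29/35.7 = 0.2042
1: (98 − 88.4)²/88.4 = 92.16/88.4 = 1.0425
2: (97 − 109.65)²/109.65 = 160.0225/109.65 = 1.4594
3: (97 − 90.525)²/90.525 = 41.925625/90.525 = 0.4631
4: (51 − 56.1)²/56.1 = 26.01/56.1 = 0.4636
5: (35 − 27.625)²/27.625 = 54.390625/27.625 = 1.9689
6+: (14 − 17)²/17 = 9/17 = 0.5294
The largest term is for 5: 1.969.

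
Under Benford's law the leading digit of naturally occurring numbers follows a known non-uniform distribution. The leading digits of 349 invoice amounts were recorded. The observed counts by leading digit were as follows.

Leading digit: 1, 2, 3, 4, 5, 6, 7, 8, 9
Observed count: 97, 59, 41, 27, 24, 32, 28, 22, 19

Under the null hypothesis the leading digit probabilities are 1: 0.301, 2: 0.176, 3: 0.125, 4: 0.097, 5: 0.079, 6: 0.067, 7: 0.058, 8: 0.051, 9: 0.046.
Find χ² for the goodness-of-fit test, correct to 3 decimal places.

10.401

Expected counts E_i = n·p_i: 349×0.301 = 105.049, 349×0.176 = 61.424, 349×0.125 = 43.625, 349×0.097 = 33.853, 349×0.079 = 27.571, 349×0.067 = 23.383, 349×0.058 = 20.242, 349×0.051 = 17.799, 349×0.046 = 16.054.
χ² = (97−105.049)²/105.049 + (59−61.424)²/61.424 + (41−43.625)²/43.625 + (27−33.853)²/33.853 + (24−27.571)²/27.571 + (32−23.383)²/23.383 + (28−20.242)²/20.242 + (22−17.799)²/17.799 + (19−16.054)²/16.054
   = 0.6167 + 0.0957 + 0.1580 + 1.3873 + 0.4625 + 3.1755 + 2.9734 + 0.9915 + 0.5406
Sum = 10.401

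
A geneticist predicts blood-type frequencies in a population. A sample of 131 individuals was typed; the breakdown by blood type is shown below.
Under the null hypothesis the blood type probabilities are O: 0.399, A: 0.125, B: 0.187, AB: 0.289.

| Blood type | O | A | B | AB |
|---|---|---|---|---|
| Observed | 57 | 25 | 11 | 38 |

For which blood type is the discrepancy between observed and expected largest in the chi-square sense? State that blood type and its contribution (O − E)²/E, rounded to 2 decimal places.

Expected counts E_i = n·p_i: 131×0.399 = 52.269, 131×0.125 = 16.375, 131×0.187 = 24.497, 131×0.289 = 37.859.
χ² = (57−52.269)²/52.269 + (25−16.375)²/16.375 + (11−24.497)²/24.497 + (38−37.859)²/37.859
   = 0.428 + 4.543 + 7.436 + 0.001
The largest term is for B: 7.44.

B, 7.44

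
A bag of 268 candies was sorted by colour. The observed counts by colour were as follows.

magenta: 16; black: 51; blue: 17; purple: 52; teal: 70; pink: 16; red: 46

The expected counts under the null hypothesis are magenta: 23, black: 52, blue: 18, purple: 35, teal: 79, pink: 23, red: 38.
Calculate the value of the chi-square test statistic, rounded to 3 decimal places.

magenta: (16 − 23)²/23 = 49/23 = 2.1304
black: (51 − 52)²/52 = 1/52 = 0.0192
blue: (17 − 18)²/18 = 1/18 = 0.0556
purple: (52 − 35)²/35 = 289/35 = 8.2571
teal: (70 − 79)²/79 = 81/79 = 1.0253
pink: (16 − 23)²/23 = 49/23 = 2.1304
red: (46 − 38)²/38 = 64/38 = 1.6842
Sum = 15.302

15.302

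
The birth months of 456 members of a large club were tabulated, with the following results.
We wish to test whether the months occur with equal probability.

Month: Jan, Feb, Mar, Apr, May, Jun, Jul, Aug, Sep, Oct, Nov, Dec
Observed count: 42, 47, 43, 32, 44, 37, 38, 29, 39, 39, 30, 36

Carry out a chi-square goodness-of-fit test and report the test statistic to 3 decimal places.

9.105

Expected count for each of the 12 categories: 456/12 = 38.
χ² = (42−38)²/38 + (47−38)²/38 + (43−38)²/38 + (32−38)²/38 + (44−38)²/38 + (37−38)²/38 + (38−38)²/38 + (29−38)²/38 + (39−38)²/38 + (39−38)²/38 + (30−38)²/38 + (36−38)²/38
   = 0.4211 + 2.1316 + 0.6579 + 0.9474 + 0.9474 + 0.0263 + 0.0000 + 2.1316 + 0.0263 + 0.0263 + 1.6842 + 0.1053
Sum = 9.105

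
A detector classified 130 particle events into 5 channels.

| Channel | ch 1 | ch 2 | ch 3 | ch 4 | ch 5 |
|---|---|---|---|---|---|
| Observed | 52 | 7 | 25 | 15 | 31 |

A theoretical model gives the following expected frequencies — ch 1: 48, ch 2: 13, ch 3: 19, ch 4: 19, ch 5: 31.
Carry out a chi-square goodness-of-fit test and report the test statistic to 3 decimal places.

5.839

χ² = (52−48)²/48 + (7−13)²/13 + (25−19)²/19 + (15−19)²/19 + (31−31)²/31
   = 0.3333 + 2.7692 + 1.8947 + 0.8421 + 0.0000
Sum = 5.839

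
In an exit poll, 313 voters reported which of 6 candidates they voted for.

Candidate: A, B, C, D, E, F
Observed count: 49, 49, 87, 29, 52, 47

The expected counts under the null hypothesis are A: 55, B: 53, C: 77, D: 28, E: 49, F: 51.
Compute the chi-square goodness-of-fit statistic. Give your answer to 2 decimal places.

2.79

cat         O        E   (O−E)²/E
A          49       55      0.655
B          49       53      0.302
C          87       77      1.299
D          29       28      0.036
E          52       49      0.184
F          47       51      0.314
Sum = 2.79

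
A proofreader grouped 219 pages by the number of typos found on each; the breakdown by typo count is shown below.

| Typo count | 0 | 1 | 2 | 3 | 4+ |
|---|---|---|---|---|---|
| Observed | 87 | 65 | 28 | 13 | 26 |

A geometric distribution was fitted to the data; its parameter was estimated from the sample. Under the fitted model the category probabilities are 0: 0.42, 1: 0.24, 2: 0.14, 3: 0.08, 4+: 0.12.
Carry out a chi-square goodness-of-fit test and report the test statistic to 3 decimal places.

Expected counts E_i = n·p_i: 219×0.42 = 91.98, 219×0.24 = 52.56, 219×0.14 = 30.66, 219×0.08 = 17.52, 219×0.12 = 26.28.
0: (87 − 91.98)²/91.98 = 24.8004/91.98 = 0.2696
1: (65 − 52.56)²/52.56 = 154.7536/52.56 = 2.9443
2: (28 − 30.66)²/30.66 = 7.0756/30.66 = 0.2308
3: (13 − 17.52)²/17.52 = 20.4304/17.52 = 1.1661
4+: (26 − 26.28)²/26.28 = 0.0784/26.28 = 0.0030
Sum = 4.614

4.614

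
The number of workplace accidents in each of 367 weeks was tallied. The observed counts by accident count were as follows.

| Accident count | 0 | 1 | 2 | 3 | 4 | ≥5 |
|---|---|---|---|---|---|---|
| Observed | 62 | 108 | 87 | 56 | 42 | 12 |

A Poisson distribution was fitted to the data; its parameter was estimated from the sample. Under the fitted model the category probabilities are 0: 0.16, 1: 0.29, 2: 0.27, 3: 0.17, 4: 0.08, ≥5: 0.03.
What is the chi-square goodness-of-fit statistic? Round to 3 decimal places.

7.867

Expected counts E_i = n·p_i: 367×0.16 = 58.72, 367×0.29 = 106.43, 367×0.27 = 99.09, 367×0.17 = 62.39, 367×0.08 = 29.36, 367×0.03 = 11.01.
0: (62 − 58.72)²/58.72 = 10.7584/58.72 = 0.1832
1: (108 − 106.43)²/106.43 = 2.4649/106.43 = 0.0232
2: (87 − 99.09)²/99.09 = 146.1681/99.09 = 1.4751
3: (56 − 62.39)²/62.39 = 40.8321/62.39 = 0.6545
4: (42 − 29.36)²/29.36 = 159.7696/29.36 = 5.4417
≥5: (12 − 11.01)²/11.01 = 0.9801/11.01 = 0.0890
Sum = 7.867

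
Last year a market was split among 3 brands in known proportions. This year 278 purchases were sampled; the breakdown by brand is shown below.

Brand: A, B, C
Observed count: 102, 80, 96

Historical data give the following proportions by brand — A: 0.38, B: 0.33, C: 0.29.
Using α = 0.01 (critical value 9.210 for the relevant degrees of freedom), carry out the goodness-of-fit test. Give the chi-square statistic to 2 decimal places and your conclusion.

Expected counts E_i = n·p_i: 278×0.38 = 105.64, 278×0.33 = 91.74, 278×0.29 = 80.62.
cat         O        E   (O−E)²/E
A         102   105.64      0.125
B          80    91.74      1.502
C          96    80.62      2.934
Sum = 4.56
df = 2. Since 4.56 < 9.210, we do not reject H₀.

4.56; do not reject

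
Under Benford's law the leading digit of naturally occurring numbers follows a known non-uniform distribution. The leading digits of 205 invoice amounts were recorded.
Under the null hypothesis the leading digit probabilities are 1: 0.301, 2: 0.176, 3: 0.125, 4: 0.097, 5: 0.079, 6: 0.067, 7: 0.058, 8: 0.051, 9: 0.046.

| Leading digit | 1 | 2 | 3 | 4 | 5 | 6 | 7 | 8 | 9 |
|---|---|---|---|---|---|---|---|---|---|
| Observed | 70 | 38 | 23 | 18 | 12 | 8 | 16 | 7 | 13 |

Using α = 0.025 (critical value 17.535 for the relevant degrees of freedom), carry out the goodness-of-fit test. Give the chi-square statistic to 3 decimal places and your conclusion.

Expected counts E_i = n·p_i: 205×0.301 = 61.705, 205×0.176 = 36.08, 205×0.125 = 25.625, 205×0.097 = 19.885, 205×0.079 = 16.195, 205×0.067 = 13.735, 205×0.058 = 11.89, 205×0.051 = 10.455, 205×0.046 = 9.43.
1: (70 − 61.705)²/61.705 = 68.807025/61.705 = 1.1151
2: (38 − 36.08)²/36.08 = 3.6864/36.08 = 0.1022
3: (23 − 25.625)²/25.625 = 6.890625/25.625 = 0.2689
4: (18 − 19.885)²/19.885 = 3.553225/19.885 = 0.1787
5: (12 − 16.195)²/16.195 = 17.598025/16.195 = 1.0866
6: (8 − 13.735)²/13.735 = 32.890225/13.735 = 2.3946
7: (16 − 11.89)²/11.89 = 16.8921/11.89 = 1.4207
8: (7 − 10.455)²/10.455 = 11.937025/10.455 = 1.1418
9: (13 − 9.43)²/9.43 = 12.7449/9.43 = 1.3515
Sum = 9.060
df = 8. Since 9.060 < 17.535, we do not reject H₀.

9.060; do not reject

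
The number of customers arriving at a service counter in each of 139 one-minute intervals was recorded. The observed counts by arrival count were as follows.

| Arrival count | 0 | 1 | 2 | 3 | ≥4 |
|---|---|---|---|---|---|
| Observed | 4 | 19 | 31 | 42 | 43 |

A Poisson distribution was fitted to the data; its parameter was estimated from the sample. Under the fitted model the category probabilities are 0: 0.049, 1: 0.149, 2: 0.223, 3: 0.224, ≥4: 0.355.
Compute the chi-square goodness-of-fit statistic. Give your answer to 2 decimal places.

Expected counts E_i = n·p_i: 139×0.049 = 6.811, 139×0.149 = 20.711, 139×0.223 = 30.997, 139×0.224 = 31.136, 139×0.355 = 49.345.
cat         O        E   (O−E)²/E
0           4    6.811      1.160
1          19   20.711      0.141
2          31   30.997      0.000
3          42   31.136      3.791
≥4         43   49.345      0.816
Sum = 5.91

5.91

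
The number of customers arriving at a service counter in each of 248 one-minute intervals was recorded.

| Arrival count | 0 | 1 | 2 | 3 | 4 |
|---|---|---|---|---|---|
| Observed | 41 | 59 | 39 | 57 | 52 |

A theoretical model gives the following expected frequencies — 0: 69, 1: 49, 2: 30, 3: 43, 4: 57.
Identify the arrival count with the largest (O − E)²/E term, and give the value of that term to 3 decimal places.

0, 11.362

0: (41 − 69)²/69 = 784/69 = 11.3623
1: (59 − 49)²/49 = 100/49 = 2.0408
2: (39 − 30)²/30 = 81/30 = 2.7000
3: (57 − 43)²/43 = 196/43 = 4.5581
4: (52 − 57)²/57 = 25/57 = 0.4386
The largest term is for 0: 11.362.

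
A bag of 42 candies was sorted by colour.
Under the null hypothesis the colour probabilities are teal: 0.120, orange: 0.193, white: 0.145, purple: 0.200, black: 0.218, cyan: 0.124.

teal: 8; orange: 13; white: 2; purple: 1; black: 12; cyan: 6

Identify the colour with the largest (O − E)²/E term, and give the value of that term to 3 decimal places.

Expected counts E_i = n·p_i: 42×0.120 = 5.04, 42×0.193 = 8.106, 42×0.145 = 6.09, 42×0.200 = 8.4, 42×0.218 = 9.156, 42×0.124 = 5.208.
cat         O        E   (O−E)²/E
teal        8     5.04     1.7384
orange     13    8.106     2.9548
white       2     6.09     2.7468
purple      1      8.4     6.5190
black      12    9.156     0.8834
cyan        6    5.208     0.1204
The largest term is for purple: 6.519.

purple, 6.519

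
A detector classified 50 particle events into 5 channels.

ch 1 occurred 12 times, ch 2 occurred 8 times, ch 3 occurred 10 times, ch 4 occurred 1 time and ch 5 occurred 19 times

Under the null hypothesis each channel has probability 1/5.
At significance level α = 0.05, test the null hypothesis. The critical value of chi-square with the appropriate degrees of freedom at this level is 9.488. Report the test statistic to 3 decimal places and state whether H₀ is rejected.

17.000; reject

Expected count for each of the 5 categories: 50/5 = 10.
cat         O        E   (O−E)²/E
ch 1       12       10     0.4000
ch 2        8       10     0.4000
ch 3       10       10     0.0000
ch 4        1       10     8.1000
ch 5       19       10     8.1000
Sum = 17.000
df = 4. Since 17.000 > 9.488, we reject H₀.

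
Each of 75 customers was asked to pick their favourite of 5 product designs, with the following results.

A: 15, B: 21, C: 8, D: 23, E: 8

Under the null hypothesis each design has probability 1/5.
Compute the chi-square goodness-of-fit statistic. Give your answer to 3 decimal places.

13.200

Under H₀ each category has probability 1/5, so each expected count is 75/5 = 15.
A: (15 − 15)²/15 = 0/15 = 0.0000
B: (21 − 15)²/15 = 36/15 = 2.4000
C: (8 − 15)²/15 = 49/15 = 3.2667
D: (23 − 15)²/15 = 64/15 = 4.2667
E: (8 − 15)²/15 = 49/15 = 3.2667
Sum = 13.200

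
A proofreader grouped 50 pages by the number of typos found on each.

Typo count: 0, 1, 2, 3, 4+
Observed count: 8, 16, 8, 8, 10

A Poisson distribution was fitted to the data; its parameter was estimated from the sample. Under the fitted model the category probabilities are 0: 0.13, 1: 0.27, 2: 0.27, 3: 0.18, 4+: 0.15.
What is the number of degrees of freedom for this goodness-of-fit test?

3

There are k = 5 categories and 1 parameter estimated from the data, so df = 5 − 1 − 1 = 3.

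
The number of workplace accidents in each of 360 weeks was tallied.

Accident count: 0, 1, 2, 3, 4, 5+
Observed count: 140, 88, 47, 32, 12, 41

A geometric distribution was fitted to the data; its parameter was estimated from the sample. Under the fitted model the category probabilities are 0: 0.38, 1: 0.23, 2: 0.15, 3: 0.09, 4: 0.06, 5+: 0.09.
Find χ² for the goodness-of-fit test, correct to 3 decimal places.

Expected counts E_i = n·p_i: 360×0.38 = 136.8, 360×0.23 = 82.8, 360×0.15 = 54, 360×0.09 = 32.4, 360×0.06 = 21.6, 360×0.09 = 32.4.
cat         O        E   (O−E)²/E
0         140    136.8     0.0749
1          88     82.8     0.3266
2          47       54     0.9074
3          32     32.4     0.0049
4          12     21.6     4.2667
5+         41     32.4     2.2827
Sum = 7.863

7.863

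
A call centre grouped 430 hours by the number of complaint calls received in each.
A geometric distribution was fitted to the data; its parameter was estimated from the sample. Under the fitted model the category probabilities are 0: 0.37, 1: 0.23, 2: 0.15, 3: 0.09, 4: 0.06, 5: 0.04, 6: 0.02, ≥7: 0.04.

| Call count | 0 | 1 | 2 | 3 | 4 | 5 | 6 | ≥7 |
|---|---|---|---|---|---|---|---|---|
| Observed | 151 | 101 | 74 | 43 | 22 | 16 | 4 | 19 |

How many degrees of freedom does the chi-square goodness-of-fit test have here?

6

There are k = 8 categories and 1 parameter estimated from the data, so df = 8 − 1 − 1 = 6.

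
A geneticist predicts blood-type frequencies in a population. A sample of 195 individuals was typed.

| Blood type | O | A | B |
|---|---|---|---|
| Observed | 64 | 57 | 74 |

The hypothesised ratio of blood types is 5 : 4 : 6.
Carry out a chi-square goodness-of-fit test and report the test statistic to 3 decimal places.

0.701

Ratio total = 15. Expected counts: 195×5/15 = 65, 195×4/15 = 52, 195×6/15 = 78.
χ² = (64−65)²/65 + (57−52)²/52 + (74−78)²/78
   = 0.0154 + 0.4808 + 0.2051
Sum = 0.701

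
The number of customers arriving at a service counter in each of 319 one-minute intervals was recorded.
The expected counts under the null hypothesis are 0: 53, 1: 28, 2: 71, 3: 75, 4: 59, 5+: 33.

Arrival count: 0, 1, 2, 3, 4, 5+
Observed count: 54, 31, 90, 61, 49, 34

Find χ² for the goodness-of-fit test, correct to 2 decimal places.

cat         O        E   (O−E)²/E
0          54       53      0.019
1          31       28      0.321
2          90       71      5.085
3          61       75      2.613
4          49       59      1.695
5+         34       33      0.030
Sum = 9.76

9.76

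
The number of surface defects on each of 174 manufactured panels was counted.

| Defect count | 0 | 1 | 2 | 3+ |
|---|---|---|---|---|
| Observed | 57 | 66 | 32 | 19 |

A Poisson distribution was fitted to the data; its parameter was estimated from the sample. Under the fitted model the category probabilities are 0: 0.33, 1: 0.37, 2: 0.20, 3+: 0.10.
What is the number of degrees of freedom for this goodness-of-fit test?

2

There are k = 4 categories and 1 parameter estimated from the data, so df = 4 − 1 − 1 = 2.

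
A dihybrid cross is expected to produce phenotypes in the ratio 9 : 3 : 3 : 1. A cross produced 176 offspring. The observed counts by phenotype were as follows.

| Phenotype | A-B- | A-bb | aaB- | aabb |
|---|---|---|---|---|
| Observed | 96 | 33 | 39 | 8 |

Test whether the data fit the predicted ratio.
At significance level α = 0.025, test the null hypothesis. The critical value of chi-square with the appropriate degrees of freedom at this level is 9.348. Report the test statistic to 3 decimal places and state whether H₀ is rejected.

Ratio total = 16. Expected counts: 176×9/16 = 99, 176×3/16 = 33, 176×3/16 = 33, 176×1/16 = 11.
χ² = (96−99)²/99 + (33−33)²/33 + (39−33)²/33 + (8−11)²/11
   = 0.0909 + 0.0000 + 1.0909 + 0.8182
Sum = 2.000
df = 3. Since 2.000 < 9.348, we do not reject H₀.

2.000; do not reject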